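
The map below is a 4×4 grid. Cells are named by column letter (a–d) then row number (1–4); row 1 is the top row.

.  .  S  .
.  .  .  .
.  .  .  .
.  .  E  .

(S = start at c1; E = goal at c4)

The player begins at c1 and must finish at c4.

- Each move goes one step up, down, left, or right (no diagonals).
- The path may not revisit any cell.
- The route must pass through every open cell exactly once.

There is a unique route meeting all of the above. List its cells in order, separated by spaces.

Need to visit all 16 open cells exactly once, starting at c1 and ending at c4.
Cell d4 has only two open neighbours (d3 and c4), so the path must pass straight through it: one of those is the cell it's entered from and the other is where it exits.
Route from c1: right 1 to d1, down 1 to d2, left 2 to b2, up 1 to b1, left 1 to a1, down 3 to a4, right 1 to b4, up 1 to b3, right 2 to d3, down 1 to d4, left 1 to c4 — 15 moves in all.
Check: all 16 open cells covered.

c1 d1 d2 c2 b2 b1 a1 a2 a3 a4 b4 b3 c3 d3 d4 c4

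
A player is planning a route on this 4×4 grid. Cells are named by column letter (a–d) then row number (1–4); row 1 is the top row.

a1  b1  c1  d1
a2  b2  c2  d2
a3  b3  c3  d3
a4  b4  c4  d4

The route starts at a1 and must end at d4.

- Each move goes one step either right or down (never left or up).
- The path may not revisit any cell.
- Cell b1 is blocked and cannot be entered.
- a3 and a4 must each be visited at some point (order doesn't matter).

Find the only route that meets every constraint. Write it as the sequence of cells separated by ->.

a1 -> a2 -> a3 -> a4 -> b4 -> c4 -> d4

Moves only go right or down, so the column and row indices never decrease.
Route from a1: down 3 to a4, right 3 to d4 — 6 moves in all.
Check: all required cells visited.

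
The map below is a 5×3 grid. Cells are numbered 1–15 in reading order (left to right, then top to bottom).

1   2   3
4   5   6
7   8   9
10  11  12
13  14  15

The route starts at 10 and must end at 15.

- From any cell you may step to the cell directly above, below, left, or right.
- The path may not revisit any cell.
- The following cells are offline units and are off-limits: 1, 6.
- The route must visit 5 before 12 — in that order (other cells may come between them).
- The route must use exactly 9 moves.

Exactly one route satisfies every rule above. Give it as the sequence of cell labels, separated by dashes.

10 - 7 - 4 - 5 - 8 - 9 - 12 - 11 - 14 - 15

The waypoints must appear in the order 5, 12, with no cell reused.
Route from 10: 2× up (reaching 4), right to 5, down to 8, right to 9, down to 12, left to 11, down to 14, right to 15 — 9 moves in all.
Check: order respected (5 at step 3, 12 at step 6); 9 moves as required.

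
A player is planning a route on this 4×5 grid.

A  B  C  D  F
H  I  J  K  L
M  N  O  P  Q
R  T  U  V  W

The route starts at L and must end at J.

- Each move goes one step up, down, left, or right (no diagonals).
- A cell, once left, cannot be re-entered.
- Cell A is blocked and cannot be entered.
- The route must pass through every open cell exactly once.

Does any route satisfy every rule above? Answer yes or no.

yes

One route that works: L → F → D → K → P → Q → W → V → U → O → N → T → R → M → H → I → B → C → J.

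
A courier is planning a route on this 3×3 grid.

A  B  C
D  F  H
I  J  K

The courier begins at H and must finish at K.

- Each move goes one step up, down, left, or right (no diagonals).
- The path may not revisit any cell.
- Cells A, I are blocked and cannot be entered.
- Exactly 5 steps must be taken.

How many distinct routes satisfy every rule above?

1

Need simple routes of exactly 5 moves from H to K (Manhattan distance 1, so 2 moves are spent on a detour and 2 undoing it).
Enumerating: H C B F J K.
That gives 1 route.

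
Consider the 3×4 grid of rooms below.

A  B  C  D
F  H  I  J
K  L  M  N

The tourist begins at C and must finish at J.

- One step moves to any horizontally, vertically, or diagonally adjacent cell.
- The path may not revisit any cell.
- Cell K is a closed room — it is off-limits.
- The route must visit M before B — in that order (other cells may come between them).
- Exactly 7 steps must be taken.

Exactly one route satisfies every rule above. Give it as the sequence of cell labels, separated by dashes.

C - H - M - L - F - B - I - J

The waypoints must appear in the order M, B, with no cell reused.
Route from C: down-left to H, down-right to M, left to L, up-left to F, up-right to B, down-right to I, right to J — 7 moves in all.
Check: order respected (M at step 2, B at step 5); 7 moves as required.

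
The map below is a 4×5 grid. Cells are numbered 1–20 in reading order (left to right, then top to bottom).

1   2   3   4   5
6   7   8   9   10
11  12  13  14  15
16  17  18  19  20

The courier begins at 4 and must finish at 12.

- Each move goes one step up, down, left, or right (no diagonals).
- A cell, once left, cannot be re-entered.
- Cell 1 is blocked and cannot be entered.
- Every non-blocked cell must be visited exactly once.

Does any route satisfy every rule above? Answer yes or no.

One route that works: 4 → 5 → 10 → 15 → 20 → 19 → 14 → 9 → 8 → 3 → 2 → 7 → 6 → 11 → 16 → 17 → 18 → 13 → 12.

yes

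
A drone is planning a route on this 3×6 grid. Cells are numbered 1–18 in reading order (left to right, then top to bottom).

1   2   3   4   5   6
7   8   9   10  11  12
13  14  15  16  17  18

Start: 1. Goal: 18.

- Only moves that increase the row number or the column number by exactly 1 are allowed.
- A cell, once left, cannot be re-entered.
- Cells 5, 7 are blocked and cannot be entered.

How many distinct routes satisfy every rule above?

12

A right/down-only route from 1 to 18 makes exactly 2 down-moves and 5 right-moves in some order.
With no other constraints that would be C(7,2) = 21 routes.
Subtract routes through each blocked cell (inclusion–exclusion for overlaps): − through 5: 3 − through 7: 6 → 12.
That gives 12 routes.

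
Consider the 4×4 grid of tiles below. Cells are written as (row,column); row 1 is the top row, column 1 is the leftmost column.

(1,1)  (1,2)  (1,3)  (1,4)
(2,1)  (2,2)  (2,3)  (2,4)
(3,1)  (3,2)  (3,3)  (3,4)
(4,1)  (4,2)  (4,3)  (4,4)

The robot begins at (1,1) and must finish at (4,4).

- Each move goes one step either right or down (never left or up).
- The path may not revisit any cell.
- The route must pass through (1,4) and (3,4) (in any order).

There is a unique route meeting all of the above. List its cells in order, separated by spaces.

Moves only go right or down, so the column and row indices never decrease.
Route from (1,1): right 3 to (1,4), down 3 to (4,4) — 6 moves in all.
Check: all required cells visited.

(1,1) (1,2) (1,3) (1,4) (2,4) (3,4) (4,4)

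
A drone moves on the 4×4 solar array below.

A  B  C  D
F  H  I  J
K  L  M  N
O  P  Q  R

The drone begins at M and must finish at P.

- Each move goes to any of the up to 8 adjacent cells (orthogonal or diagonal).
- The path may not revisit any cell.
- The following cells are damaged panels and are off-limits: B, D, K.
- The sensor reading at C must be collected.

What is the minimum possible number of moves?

Any route passes through C somewhere between M and P. Summing Chebyshev distances along the two legs (M → C → P) gives a lower bound of 2 + 3 = 5 moves.
A route of 5 moves achieves this: M → H → C → I → L → P.
Since 5 matches the lower bound, it is optimal.

5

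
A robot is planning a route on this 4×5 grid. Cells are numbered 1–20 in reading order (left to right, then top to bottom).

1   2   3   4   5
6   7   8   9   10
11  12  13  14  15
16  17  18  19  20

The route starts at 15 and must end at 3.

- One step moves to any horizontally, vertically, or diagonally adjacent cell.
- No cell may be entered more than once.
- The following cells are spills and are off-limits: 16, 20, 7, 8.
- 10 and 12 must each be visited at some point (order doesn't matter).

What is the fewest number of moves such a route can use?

Any route passes through 10 and 12 in some order between 15 and 3. Summing Chebyshev distances along each leg and taking the cheapest ordering (15 → 10 → 12 → 3) gives a lower bound of 1 + 3 + 2 = 6 moves.
That bound ignores the blocked cells. Measuring each leg by the fewest moves that actually steer around them (15→10: 1; 10→12: 3; 12→3: 3) raises the lower bound to 7.
A route of 7 moves exists: 15 → 10 → 9 → 13 → 12 → 6 → 2 → 3.
Since 7 matches that lower bound, it is optimal.

7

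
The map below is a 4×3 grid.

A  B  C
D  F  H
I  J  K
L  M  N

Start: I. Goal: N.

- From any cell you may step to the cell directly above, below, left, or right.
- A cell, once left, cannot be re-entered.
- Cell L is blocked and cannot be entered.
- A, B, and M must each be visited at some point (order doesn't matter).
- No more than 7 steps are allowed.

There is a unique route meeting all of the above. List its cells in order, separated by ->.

I -> D -> A -> B -> F -> J -> M -> N

The 7-move cap with required stops at A, B, M leaves no slack for detours.
Route from I: 2× up (reaching A), right to B, 3× down (reaching M), right to N — 7 moves in all.
Check: all required cells visited; 7 ≤ 7 moves.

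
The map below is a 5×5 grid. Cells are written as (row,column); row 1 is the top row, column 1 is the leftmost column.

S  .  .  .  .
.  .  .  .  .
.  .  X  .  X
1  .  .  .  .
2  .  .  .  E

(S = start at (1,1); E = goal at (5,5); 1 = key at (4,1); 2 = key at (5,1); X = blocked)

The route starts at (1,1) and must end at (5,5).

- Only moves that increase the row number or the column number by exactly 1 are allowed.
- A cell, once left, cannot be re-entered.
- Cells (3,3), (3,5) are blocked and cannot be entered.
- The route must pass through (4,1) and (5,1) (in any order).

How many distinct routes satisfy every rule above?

A right/down-only route from (1,1) to (5,5) makes exactly 4 down-moves and 4 right-moves in some order.
With no other constraints that would be C(8,4) = 70 routes.
A monotone route can only reach the required cells in the order (4,1), (5,1), so split there and multiply the segment counts (each segment already excludes blocked cells): (1,1)→(4,1): 1; (4,1)→(5,1): 1; (5,1)→(5,5): 1; product = 1.
That gives 1 route.

1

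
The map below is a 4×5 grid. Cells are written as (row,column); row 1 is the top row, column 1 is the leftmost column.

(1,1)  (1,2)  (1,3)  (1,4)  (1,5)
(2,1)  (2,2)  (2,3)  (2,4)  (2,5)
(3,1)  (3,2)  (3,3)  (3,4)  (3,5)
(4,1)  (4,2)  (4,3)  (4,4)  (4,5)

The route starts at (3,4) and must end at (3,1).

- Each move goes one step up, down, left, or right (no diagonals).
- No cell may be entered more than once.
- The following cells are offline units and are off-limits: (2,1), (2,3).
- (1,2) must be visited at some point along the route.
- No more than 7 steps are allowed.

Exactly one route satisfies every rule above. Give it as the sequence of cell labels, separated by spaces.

Any route must reach (1,2) and still end at (3,1) within 7 moves, so the order of the required stops is forced.
Route from (3,4): up 2 to (1,4), left 2 to (1,2), down 2 to (3,2), left 1 to (3,1) — 7 moves in all.
Check: all required cells visited; 7 ≤ 7 moves.

(3,4) (2,4) (1,4) (1,3) (1,2) (2,2) (3,2) (3,1)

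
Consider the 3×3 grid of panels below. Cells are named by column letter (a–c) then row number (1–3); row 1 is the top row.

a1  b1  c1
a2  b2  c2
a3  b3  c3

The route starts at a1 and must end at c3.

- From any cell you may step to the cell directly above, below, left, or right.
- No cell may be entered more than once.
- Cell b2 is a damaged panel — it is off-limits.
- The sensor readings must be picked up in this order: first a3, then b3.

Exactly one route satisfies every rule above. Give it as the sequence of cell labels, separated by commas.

The waypoints must appear in the order a3, b3, with no cell reused.
Route from a1: 2× down (reaching a3), 2× right (reaching c3) — 4 moves in all.
Check: order respected (a3 at step 2, b3 at step 3).

a1, a2, a3, b3, c3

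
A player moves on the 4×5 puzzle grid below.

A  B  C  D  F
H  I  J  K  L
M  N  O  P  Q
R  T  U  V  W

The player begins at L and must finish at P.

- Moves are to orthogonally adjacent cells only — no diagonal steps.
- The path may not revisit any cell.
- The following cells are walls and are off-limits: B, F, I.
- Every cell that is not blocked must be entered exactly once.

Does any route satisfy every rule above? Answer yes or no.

Cell A has only one open neighbour but is neither the start nor the goal, so a Hamiltonian route would have to both enter and leave it through the same neighbour — impossible without revisiting.

no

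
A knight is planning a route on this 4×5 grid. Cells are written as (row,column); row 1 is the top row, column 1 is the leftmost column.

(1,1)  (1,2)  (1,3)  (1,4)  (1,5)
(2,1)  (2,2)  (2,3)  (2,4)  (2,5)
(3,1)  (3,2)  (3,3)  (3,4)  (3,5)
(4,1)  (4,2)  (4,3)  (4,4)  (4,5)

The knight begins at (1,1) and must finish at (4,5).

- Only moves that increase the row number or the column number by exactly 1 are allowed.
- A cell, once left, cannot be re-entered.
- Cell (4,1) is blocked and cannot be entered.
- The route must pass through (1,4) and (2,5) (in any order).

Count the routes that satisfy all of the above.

2

A right/down-only route from (1,1) to (4,5) makes exactly 3 down-moves and 4 right-moves in some order.
With no other constraints that would be C(7,3) = 35 routes.
A monotone route can only reach the required cells in the order (1,4), (2,5), so split there and multiply the segment counts (each segment already excludes blocked cells): (1,1)→(1,4): 1; (1,4)→(2,5): 2; (2,5)→(4,5): 1; product = 2.
That gives 2 routes.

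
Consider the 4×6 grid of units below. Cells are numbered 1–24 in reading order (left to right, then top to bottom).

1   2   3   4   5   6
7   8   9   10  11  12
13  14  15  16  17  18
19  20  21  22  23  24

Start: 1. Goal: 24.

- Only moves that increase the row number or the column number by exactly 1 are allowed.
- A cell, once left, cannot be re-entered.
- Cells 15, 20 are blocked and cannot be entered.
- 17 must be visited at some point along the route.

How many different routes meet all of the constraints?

18

A right/down-only route from 1 to 24 makes exactly 3 down-moves and 5 right-moves in some order.
With no other constraints that would be C(8,3) = 56 routes.
Split at 17 and multiply the segment counts (each segment already excludes blocked cells): 1→17: 9; 17→24: 2; product = 18.
That gives 18 routes.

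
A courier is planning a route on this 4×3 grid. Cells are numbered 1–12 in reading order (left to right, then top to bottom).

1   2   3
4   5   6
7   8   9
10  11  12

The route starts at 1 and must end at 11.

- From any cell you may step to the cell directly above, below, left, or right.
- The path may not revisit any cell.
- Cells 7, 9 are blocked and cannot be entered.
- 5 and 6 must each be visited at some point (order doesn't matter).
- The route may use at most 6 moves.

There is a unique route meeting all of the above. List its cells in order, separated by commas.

1, 2, 3, 6, 5, 8, 11

The budget equals the shortest possible length, so every move has to be on a shortest route through the required cells.
Route from 1: 2× right (reaching 3), down to 6, left to 5, 2× down (reaching 11) — 6 moves in all.
Check: all required cells visited; 6 ≤ 6 moves.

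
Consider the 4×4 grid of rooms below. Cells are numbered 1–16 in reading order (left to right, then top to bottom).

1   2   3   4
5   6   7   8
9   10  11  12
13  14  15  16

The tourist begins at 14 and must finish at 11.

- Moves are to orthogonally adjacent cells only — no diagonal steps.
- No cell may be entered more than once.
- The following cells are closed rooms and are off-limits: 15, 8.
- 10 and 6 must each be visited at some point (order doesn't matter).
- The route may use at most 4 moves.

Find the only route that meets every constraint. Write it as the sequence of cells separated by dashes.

14 - 10 - 6 - 7 - 11

The 4-move cap with required stops at 10, 6 leaves no slack for detours.
Route from 14: 2× up (reaching 6), right to 7, down to 11 — 4 moves in all.
Check: all required cells visited; 4 ≤ 4 moves.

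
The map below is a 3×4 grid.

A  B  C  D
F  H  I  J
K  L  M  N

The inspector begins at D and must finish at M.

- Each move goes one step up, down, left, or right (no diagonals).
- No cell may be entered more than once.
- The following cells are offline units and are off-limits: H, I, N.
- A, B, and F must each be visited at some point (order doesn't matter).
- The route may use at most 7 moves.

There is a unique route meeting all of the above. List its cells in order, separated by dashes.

Any route must reach A, B, and F and still end at M within 7 moves, so the order of the required stops is forced.
Route from D: left 3 to A, down 2 to K, right 2 to M — 7 moves in all.
Check: all required cells visited; 7 ≤ 7 moves.

D - C - B - A - F - K - L - M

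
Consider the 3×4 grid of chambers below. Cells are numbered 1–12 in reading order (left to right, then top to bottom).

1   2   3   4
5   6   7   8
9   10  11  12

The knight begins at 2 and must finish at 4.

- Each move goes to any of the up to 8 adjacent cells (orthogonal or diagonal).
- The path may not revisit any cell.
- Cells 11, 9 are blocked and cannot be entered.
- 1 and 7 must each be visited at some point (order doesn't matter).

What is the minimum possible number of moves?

Any route passes through 1 and 7 in some order between 2 and 4. Summing Chebyshev distances along each leg and taking the cheapest ordering (2 → 1 → 7 → 4) gives a lower bound of 1 + 2 + 1 = 4 moves.
A route of 4 moves achieves this: 2 → 1 → 6 → 7 → 4.
Since 4 matches the lower bound, it is optimal.

4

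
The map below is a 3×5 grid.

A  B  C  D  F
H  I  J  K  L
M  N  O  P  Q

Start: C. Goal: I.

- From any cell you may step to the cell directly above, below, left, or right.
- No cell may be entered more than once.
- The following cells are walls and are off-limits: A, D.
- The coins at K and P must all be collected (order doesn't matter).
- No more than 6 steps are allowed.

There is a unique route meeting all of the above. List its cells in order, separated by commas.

C, J, K, P, O, N, I

The 6-move cap with required stops at K, P leaves no slack for detours.
Route from C: down to J, right to K, down to P, 2× left (reaching N), up to I — 6 moves in all.
Check: all required cells visited; 6 ≤ 6 moves.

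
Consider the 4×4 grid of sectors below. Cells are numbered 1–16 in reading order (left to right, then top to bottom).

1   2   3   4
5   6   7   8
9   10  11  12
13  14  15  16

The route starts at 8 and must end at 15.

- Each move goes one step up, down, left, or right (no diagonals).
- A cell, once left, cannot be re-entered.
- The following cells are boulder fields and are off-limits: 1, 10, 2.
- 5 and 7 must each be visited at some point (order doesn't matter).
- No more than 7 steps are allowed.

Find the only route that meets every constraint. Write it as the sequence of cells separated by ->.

8 -> 7 -> 6 -> 5 -> 9 -> 13 -> 14 -> 15

The budget equals the shortest possible length, so every move has to be on a shortest route through the required cells.
Route from 8: left 3 to 5, down 2 to 13, right 2 to 15 — 7 moves in all.
Check: all required cells visited; 7 ≤ 7 moves.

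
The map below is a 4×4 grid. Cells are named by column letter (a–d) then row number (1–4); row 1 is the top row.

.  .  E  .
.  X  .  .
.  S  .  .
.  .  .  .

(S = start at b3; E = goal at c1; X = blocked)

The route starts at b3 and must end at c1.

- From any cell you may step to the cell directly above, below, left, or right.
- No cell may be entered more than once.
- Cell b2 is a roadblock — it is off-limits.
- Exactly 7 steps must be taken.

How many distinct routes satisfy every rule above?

10

Need simple routes of exactly 7 moves from b3 to c1 (Manhattan distance 3, so 2 moves are spent on a detour and 2 undoing it).
Branch systematically from the start, pruning whenever the remaining move budget drops below the Manhattan distance to c1 or differs from it in parity. Grouping the completions by first move — via b4: 7; via a3: 1; via c3: 2 — and summing: 7 + 1 + 2 = 10.
That gives 10 routes.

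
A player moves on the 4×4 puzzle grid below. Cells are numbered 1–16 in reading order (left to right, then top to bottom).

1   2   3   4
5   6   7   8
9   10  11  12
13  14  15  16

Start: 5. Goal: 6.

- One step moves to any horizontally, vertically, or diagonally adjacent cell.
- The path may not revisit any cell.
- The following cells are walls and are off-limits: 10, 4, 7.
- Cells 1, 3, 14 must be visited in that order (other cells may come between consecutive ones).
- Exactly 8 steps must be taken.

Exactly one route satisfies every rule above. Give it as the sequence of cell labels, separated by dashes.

5 - 1 - 2 - 3 - 8 - 11 - 14 - 9 - 6

The waypoints must appear in the order 1, 3, 14, with no cell reused.
Route from 5: up 1 to 1, right 2 to 3, down-right 1 to 8, down-left 2 to 14, up-left 1 to 9, up-right 1 to 6 — 8 moves in all.
Check: order respected (1 at step 1, 3 at step 3, 14 at step 6); 8 moves as required.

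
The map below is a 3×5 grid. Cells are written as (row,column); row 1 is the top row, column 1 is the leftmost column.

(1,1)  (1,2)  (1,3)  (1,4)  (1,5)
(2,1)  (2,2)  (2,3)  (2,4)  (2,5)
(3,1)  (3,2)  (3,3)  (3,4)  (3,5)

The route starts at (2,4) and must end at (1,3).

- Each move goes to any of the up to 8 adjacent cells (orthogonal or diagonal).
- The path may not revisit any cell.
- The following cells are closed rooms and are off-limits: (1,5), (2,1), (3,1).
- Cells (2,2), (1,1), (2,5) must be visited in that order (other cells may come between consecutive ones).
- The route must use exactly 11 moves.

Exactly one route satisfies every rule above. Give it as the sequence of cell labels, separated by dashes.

The waypoints must appear in the order (2,2), (1,1), (2,5), with no cell reused.
Route from (2,4): down-left 1 to (3,3), left 1 to (3,2), up 1 to (2,2), up-left 1 to (1,1), right 1 to (1,2), down-right 2 to (3,4), right 1 to (3,5), up 1 to (2,5), up-left 1 to (1,4), left 1 to (1,3) — 11 moves in all.
Check: order respected ((2,2) at step 3, (1,1) at step 4, (2,5) at step 9); 11 moves as required.

(2,4) - (3,3) - (3,2) - (2,2) - (1,1) - (1,2) - (2,3) - (3,4) - (3,5) - (2,5) - (1,4) - (1,3)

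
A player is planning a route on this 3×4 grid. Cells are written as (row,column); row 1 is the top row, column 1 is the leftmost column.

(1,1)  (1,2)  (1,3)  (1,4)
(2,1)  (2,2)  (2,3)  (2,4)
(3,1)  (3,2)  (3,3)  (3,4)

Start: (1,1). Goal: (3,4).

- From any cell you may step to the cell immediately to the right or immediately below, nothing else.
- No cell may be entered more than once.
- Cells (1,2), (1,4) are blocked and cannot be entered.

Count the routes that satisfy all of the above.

4

A right/down-only route from (1,1) to (3,4) makes exactly 2 down-moves and 3 right-moves in some order.
With no other constraints that would be C(5,2) = 10 routes.
Subtract routes through each blocked cell (inclusion–exclusion for overlaps): − through (1,2): 6 − through (1,4): 1 + through (1,2)&(1,4): 1 → 4.
That gives 4 routes.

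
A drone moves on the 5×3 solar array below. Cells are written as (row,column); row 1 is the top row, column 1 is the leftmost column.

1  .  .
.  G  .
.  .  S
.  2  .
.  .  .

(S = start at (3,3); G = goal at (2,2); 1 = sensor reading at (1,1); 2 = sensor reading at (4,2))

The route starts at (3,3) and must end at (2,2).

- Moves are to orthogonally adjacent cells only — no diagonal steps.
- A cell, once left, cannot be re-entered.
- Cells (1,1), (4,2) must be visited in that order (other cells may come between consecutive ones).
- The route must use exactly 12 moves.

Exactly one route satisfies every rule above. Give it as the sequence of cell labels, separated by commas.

The waypoints must appear in the order (1,1), (4,2), with no cell reused.
Route from (3,3): 2× up (reaching (1,3)), 2× left (reaching (1,1)), 4× down (reaching (5,1)), right to (5,2), 3× up (reaching (2,2)) — 12 moves in all.
Check: order respected (1 at step 4, 2 at step 10); 12 moves as required.

(3,3), (2,3), (1,3), (1,2), (1,1), (2,1), (3,1), (4,1), (5,1), (5,2), (4,2), (3,2), (2,2)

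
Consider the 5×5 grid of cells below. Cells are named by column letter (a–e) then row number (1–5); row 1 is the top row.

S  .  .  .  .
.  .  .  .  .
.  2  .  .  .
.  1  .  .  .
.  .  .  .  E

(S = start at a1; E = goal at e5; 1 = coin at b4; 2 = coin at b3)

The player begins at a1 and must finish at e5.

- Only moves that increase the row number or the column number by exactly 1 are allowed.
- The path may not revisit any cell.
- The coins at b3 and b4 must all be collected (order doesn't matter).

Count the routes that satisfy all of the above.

12

A right/down-only route from a1 to e5 makes exactly 4 down-moves and 4 right-moves in some order.
With no other constraints that would be C(8,4) = 70 routes.
A monotone route can only reach the required cells in the order b3, b4, so split there and multiply the segment counts: a1→b3: 3; b3→b4: 1; b4→e5: 4; product = 12.
That gives 12 routes.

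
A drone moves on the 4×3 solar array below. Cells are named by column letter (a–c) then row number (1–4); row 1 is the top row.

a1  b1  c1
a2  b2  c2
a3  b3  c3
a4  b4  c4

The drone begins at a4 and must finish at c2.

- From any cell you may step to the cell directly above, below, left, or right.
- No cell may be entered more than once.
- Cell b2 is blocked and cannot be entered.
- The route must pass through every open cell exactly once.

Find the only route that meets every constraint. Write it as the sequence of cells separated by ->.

a4 -> b4 -> c4 -> c3 -> b3 -> a3 -> a2 -> a1 -> b1 -> c1 -> c2

Need to visit all 11 open cells exactly once, starting at a4 and ending at c2.
Route from a4: 2× right (reaching c4), up to c3, 2× left (reaching a3), 2× up (reaching a1), 2× right (reaching c1), down to c2 — 10 moves in all.
Check: all 11 open cells covered.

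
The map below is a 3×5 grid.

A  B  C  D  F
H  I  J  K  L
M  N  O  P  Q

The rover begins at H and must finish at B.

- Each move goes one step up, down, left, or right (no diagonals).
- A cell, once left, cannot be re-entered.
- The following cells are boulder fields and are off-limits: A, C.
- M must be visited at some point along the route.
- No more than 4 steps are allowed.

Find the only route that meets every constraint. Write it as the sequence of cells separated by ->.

H -> M -> N -> I -> B

The 4-move cap with required stops at M leaves no slack for detours.
Route from H: down 1 to M, right 1 to N, up 2 to B — 4 moves in all.
Check: all required cells visited; 4 ≤ 4 moves.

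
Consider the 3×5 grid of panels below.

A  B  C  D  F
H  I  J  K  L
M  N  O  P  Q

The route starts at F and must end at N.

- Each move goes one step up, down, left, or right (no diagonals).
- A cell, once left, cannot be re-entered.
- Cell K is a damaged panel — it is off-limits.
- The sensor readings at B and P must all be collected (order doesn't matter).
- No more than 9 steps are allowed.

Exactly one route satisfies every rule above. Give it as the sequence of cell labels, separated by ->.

Any route must reach B and P and still end at N within 9 moves, so the order of the required stops is forced.
Route from F: 2× down (reaching Q), 2× left (reaching O), 2× up (reaching C), left to B, 2× down (reaching N) — 9 moves in all.
Check: all required cells visited; 9 ≤ 9 moves.

F -> L -> Q -> P -> O -> J -> C -> B -> I -> N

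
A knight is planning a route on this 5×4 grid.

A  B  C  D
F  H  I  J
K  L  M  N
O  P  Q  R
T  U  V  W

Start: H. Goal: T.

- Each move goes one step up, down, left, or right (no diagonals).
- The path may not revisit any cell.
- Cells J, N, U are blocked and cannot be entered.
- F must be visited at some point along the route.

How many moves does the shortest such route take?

4

Any route passes through F somewhere between H and T. Summing Manhattan distances along the two legs (H → F → T) gives a lower bound of 1 + 3 = 4 moves.
A route of 4 moves achieves this: H → F → K → O → T.
Since 4 matches the lower bound, it is optimal.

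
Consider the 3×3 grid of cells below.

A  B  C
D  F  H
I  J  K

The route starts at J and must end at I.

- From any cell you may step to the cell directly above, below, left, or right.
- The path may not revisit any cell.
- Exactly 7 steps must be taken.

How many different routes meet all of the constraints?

Need simple routes of exactly 7 moves from J to I (Manhattan distance 1, so 3 moves are spent on a detour and 3 undoing it).
Enumerating: J F H C B A D I | J K H C B F D I | J K H C B A D I | J K H F B A D I.
That gives 4 routes.

4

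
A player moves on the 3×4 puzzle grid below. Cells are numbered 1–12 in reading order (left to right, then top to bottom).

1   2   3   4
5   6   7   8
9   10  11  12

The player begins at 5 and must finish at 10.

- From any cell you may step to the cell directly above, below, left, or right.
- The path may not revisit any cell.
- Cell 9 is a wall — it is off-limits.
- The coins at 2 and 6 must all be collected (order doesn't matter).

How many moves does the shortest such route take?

Any route passes through 2 and 6 in some order between 5 and 10. Summing Manhattan distances along each leg and taking the cheapest ordering (5 → 6 → 2 → 10) gives a lower bound of 1 + 1 + 2 = 4 moves.
A route of 4 moves achieves this: 5 → 1 → 2 → 6 → 10.
Since 4 matches the lower bound, it is optimal.

4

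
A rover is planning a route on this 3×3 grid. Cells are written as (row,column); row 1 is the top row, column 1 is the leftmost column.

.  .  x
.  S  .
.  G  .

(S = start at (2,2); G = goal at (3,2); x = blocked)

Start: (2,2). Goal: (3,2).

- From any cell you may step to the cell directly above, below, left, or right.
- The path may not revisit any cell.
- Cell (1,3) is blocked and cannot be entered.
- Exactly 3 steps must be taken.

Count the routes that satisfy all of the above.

2

Need simple routes of exactly 3 moves from (2,2) to (3,2) (Manhattan distance 1, so 1 moves are spent on a detour and 1 undoing it).
Enumerating: (2,2) (2,1) (3,1) (3,2) | (2,2) (2,3) (3,3) (3,2).
That gives 2 routes.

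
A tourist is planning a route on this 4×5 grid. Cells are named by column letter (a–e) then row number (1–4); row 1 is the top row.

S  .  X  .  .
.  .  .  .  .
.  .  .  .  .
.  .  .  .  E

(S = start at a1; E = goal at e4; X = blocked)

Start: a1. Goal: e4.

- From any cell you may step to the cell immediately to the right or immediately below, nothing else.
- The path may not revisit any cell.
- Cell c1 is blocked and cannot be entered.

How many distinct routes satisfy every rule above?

25

A right/down-only route from a1 to e4 makes exactly 3 down-moves and 4 right-moves in some order.
With no other constraints that would be C(7,3) = 35 routes.
Subtract routes through each blocked cell (inclusion–exclusion for overlaps): − through c1: 10 → 25.
That gives 25 routes.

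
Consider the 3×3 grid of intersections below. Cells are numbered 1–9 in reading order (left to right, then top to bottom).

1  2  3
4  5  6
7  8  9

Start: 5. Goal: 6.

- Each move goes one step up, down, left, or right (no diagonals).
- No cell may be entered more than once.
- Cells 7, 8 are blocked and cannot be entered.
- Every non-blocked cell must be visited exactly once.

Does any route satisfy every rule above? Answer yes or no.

no

Cell 9 has only one open neighbour but is neither the start nor the goal, so a Hamiltonian route would have to both enter and leave it through the same neighbour — impossible without revisiting.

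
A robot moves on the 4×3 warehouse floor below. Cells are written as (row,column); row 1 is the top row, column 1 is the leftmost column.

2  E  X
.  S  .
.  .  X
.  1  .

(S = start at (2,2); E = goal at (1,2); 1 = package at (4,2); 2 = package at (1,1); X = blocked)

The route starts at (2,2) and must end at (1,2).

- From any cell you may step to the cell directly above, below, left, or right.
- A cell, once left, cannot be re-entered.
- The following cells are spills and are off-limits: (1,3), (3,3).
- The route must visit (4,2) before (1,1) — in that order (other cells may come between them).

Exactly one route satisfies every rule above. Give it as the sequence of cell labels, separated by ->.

The waypoints must appear in the order (4,2), (1,1), with no cell reused.
Route from (2,2): down 2 to (4,2), left 1 to (4,1), up 3 to (1,1), right 1 to (1,2) — 7 moves in all.
Check: order respected (1 at step 2, 2 at step 6).

(2,2) -> (3,2) -> (4,2) -> (4,1) -> (3,1) -> (2,1) -> (1,1) -> (1,2)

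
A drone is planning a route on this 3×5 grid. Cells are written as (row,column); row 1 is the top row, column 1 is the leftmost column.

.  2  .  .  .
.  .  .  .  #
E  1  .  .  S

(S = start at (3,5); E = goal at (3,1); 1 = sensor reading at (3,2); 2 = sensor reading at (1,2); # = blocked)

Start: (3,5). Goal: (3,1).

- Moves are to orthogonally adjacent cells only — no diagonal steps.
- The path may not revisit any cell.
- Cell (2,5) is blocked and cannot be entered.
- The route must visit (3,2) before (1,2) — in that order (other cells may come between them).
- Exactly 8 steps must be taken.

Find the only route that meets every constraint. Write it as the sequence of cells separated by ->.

(3,5) -> (3,4) -> (3,3) -> (3,2) -> (2,2) -> (1,2) -> (1,1) -> (2,1) -> (3,1)

The waypoints must appear in the order (3,2), (1,2), with no cell reused.
Route from (3,5): left 3 to (3,2), up 2 to (1,2), left 1 to (1,1), down 2 to (3,1) — 8 moves in all.
Check: order respected (1 at step 3, 2 at step 5); 8 moves as required.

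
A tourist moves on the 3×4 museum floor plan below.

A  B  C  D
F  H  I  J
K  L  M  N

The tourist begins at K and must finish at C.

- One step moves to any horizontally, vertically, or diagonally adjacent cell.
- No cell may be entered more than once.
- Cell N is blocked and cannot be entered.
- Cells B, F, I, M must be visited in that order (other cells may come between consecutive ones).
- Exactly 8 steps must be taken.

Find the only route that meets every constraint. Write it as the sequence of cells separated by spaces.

K H B F L I M J C

The waypoints must appear in the order B, F, I, M, with no cell reused.
Route from K: up-right to H, up to B, down-left to F, down-right to L, up-right to I, down to M, up-right to J, up-left to C — 8 moves in all.
Check: order respected (B at step 2, F at step 3, I at step 5, M at step 6); 8 moves as required.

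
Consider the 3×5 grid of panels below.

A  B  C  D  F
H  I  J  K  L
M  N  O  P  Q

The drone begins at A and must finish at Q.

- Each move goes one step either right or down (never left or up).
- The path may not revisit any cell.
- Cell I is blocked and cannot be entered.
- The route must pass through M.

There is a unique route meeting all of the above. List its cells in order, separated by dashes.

A - H - M - N - O - P - Q

Moves only go right or down, so the column and row indices never decrease.
Route from A: down 2 to M, right 4 to Q — 6 moves in all.
Check: all required cells visited.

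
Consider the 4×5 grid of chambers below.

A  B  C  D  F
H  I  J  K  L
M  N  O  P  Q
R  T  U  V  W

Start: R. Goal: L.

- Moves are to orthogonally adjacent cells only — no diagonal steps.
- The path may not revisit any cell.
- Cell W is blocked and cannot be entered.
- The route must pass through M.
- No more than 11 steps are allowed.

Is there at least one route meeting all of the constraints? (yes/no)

One route that works: R → M → H → I → J → K → L.

yes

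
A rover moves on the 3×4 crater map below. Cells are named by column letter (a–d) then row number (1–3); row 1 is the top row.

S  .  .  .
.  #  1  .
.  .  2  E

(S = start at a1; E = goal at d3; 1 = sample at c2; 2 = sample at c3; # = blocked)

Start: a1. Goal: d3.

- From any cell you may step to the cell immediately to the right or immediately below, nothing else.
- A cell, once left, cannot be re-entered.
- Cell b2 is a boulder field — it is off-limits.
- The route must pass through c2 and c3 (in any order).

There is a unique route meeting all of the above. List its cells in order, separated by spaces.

Moves only go right or down, so the column and row indices never decrease.
Route from a1: right 2 to c1, down 2 to c3, right 1 to d3 — 5 moves in all.
Check: all required cells visited.

a1 b1 c1 c2 c3 d3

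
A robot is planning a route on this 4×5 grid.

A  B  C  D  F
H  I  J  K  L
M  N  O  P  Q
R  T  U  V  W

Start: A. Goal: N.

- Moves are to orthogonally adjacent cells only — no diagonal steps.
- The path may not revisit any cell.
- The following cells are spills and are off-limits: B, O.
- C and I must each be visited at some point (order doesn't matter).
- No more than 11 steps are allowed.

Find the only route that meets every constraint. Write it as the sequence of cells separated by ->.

Any route must reach C and I and still end at N within 11 moves, so the order of the required stops is forced.
Route from A: down 1 to H, right 2 to J, up 1 to C, right 1 to D, down 3 to V, left 2 to T, up 1 to N — 11 moves in all.
Check: all required cells visited; 11 ≤ 11 moves.

A -> H -> I -> J -> C -> D -> K -> P -> V -> U -> T -> N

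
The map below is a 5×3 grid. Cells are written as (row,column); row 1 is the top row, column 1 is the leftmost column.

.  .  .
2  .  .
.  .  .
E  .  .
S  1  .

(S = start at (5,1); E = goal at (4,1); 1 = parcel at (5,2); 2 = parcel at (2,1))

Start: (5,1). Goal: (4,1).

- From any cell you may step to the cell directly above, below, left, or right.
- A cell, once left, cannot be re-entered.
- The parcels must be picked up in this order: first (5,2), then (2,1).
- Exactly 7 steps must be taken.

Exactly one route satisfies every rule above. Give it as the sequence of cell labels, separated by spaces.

(5,1) (5,2) (4,2) (3,2) (2,2) (2,1) (3,1) (4,1)

The waypoints must appear in the order (5,2), (2,1), with no cell reused.
Route from (5,1): right 1 to (5,2), up 3 to (2,2), left 1 to (2,1), down 2 to (4,1) — 7 moves in all.
Check: order respected (1 at step 1, 2 at step 5); 7 moves as required.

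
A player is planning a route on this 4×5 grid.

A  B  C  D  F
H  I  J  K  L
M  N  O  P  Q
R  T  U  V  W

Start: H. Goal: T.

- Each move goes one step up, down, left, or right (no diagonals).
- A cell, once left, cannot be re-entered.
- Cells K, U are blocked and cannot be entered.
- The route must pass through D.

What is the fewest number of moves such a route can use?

Any route passes through D somewhere between H and T. Summing Manhattan distances along the two legs (H → D → T) gives a lower bound of 4 + 5 = 9 moves.
The shortest route satisfying every rule uses 11 moves: H → A → B → C → D → F → L → Q → P → O → N → T.
The bound of 9 isn't tight here; checking systematically, no route of length 9 through 10 satisfies every constraint, so 11 is the minimum.

11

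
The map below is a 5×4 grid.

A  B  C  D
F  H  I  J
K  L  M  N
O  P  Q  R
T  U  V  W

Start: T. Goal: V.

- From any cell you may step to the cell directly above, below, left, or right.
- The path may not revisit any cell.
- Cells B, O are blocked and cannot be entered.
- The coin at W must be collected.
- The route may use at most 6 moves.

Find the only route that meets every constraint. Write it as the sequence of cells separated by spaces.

T U P Q R W V

The budget equals the shortest possible length, so every move has to be on a shortest route through the required cells.
Route from T: right to U, up to P, 2× right (reaching R), down to W, left to V — 6 moves in all.
Check: all required cells visited; 6 ≤ 6 moves.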